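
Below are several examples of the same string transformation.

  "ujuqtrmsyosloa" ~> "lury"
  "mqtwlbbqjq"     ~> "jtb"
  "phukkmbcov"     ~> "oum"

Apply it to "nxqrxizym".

In each case the input is transformed by: keep one character in every 3, starting at position 3 (positions 3rd, 6th, 9th, ...), then move the last character to the front.
For "nxqrxizym", step one produces "qim"; step two turns that into "mqi".
(Check on "phukkmbcov": → "umo" → "oum" ✓)

mqi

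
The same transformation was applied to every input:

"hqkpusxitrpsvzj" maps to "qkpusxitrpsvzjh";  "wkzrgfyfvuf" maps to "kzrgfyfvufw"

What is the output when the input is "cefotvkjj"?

The transformation: move the first character to the end.
For "cefotvkjj" the result is "efotvkjjc".

efotvkjjc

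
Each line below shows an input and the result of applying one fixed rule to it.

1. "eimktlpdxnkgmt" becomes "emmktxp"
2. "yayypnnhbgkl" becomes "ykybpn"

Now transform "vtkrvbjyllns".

What's happening: keep every other character starting from the first (positions 1st, 3rd, 5th, ...), then take characters alternately from the front and the back (1st, last, 2nd, 2nd-last, ...).
On "vtkrvbjyllns": the first step gives "vkvjln", and the second then gives "vnklvj".

vnklvj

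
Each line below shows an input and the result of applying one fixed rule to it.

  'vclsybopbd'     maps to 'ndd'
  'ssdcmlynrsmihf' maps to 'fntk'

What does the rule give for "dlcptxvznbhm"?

The pattern: keep one character in every 3, starting at position 3 (positions 3rd, 6th, 9th, ...), then shift every letter 2 places forward in the alphabet (wrapping around).
"dlcptxvznbhm" → "cxnm" → "ezpo".

ezpo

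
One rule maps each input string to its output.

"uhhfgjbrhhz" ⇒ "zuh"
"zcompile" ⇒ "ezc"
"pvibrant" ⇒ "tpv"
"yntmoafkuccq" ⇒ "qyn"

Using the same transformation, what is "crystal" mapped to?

lcr

The transformation: move the last character to the front, then keep only the first 3 characters.
On "crystal" that produces "lcr".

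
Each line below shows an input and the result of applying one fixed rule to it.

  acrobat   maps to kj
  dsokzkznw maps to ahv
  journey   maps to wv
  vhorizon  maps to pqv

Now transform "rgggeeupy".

Rule — keep one character in every 3, starting at position 2 (positions 2nd, 5th, 8th, ...), then shift every letter 8 places forward in the alphabet (wrapping around).
For "rgggeeupy" the result is "omx".

omx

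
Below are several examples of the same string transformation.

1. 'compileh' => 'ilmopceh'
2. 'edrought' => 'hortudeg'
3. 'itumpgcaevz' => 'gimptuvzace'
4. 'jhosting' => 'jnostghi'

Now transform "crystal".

The transformation: sort the characters into alphabetical order, then move the first 3 characters to the end (rotate left by 3).
On "crystal" that produces "rstyacl".

rstyacl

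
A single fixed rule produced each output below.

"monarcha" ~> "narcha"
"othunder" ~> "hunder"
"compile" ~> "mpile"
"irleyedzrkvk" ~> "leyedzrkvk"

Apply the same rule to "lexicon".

The rule is to delete the first 2 characters.
On "lexicon" that produces "xicon".

xicon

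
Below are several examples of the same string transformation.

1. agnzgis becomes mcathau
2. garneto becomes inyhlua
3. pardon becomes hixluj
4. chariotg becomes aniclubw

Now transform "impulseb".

vymfojgc

Looking at the pairs, the operation is to reverse the string, then shift every letter 6 places backward in the alphabet (wrapping around).
Working it through for "impulseb": intermediate "beslupmi", final "vymfojgc".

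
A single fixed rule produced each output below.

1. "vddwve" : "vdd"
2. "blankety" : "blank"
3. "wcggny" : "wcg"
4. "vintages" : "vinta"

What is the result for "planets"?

plan

Each output is the input with this applied: delete the last 3 characters.
So "planets" becomes "plan".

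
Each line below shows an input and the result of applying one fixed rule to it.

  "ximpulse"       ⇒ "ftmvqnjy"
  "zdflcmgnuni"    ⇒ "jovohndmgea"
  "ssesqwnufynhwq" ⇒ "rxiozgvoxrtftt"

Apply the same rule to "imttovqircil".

The rule is to shift every letter 1 place forward in the alphabet (wrapping around), then reverse the string.
Applying that to "imttovqircil" gives "mjdsjrwpuunj".

mjdsjrwpuunj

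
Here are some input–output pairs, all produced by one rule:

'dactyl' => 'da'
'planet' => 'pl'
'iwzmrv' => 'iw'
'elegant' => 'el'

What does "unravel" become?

un

The rule is to keep only the first 2 characters.
For "unravel" the result is "un".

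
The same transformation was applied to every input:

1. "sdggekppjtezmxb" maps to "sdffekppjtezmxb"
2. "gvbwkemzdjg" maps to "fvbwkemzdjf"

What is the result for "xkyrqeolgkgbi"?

xkyrqeolfkfbi

Looking at the pairs, the operation is to replace every "g" with "f".
So "xkyrqeolgkgbi" becomes "xkyrqeolfkfbi".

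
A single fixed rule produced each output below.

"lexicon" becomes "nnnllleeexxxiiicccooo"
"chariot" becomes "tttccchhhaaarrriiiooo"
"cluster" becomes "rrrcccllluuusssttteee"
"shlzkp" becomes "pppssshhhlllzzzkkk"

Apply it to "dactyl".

What's happening: repeat every character 3 times, then move the last 3 characters to the front (rotate right by 3).
On "dactyl": the first step gives "dddaaaccctttyyylll", and the second then gives "llldddaaaccctttyyy".

llldddaaaccctttyyy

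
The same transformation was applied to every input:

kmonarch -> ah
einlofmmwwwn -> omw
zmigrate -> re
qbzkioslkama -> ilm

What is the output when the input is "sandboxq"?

Rule — keep one character in every 3, starting at position 2 (positions 2nd, 5th, 8th, ...), then delete the first character.
Working it through for "sandboxq": intermediate "abq", final "bq".

bq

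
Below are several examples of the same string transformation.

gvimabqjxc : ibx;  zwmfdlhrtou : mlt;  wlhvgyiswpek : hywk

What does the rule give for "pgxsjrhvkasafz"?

The transformation: keep one character in every 3, starting at position 3 (positions 3rd, 6th, 9th, ...).
On "pgxsjrhvkasafz" that produces "xrka".

xrka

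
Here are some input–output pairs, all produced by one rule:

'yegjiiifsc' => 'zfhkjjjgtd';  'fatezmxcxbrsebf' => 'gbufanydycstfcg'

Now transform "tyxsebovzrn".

The pattern: shift every letter 1 place forward in the alphabet (wrapping around).
Applying that to "tyxsebovzrn" gives "uzytfcpwaso".

uzytfcpwaso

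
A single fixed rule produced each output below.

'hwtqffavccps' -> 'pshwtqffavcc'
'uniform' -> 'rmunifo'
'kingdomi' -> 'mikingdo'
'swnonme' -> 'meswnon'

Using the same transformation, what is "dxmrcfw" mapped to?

The transformation: move the last 2 characters to the front (rotate right by 2).
Doing the same to "dxmrcfw": "fwdxmrc".

fwdxmrc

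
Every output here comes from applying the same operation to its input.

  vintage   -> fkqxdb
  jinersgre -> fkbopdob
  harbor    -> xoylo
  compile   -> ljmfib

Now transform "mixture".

fuqrob

What's happening: delete the first character, then shift every letter 3 places backward in the alphabet (wrapping around).
For "mixture", step one produces "ixture"; step two turns that into "fuqrob".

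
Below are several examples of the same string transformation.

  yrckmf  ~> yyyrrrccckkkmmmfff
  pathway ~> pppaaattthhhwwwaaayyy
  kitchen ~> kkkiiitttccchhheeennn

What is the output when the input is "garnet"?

The transformation: repeat every character 3 times.
Applying that to "garnet" gives "gggaaarrrnnneeettt".

gggaaarrrnnneeettt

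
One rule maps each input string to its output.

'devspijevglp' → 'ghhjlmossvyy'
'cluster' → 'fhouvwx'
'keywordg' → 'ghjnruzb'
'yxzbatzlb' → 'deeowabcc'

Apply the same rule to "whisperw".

Rule — sort the characters into alphabetical order, then shift every letter 3 places forward in the alphabet (wrapping around).
On "whisperw": the first step gives "ehiprsww", and the second then gives "hklsuvzz".

hklsuvzz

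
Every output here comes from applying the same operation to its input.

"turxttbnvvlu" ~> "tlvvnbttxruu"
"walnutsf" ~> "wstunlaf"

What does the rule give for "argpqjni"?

anjqpgri

Looking at the pairs, the operation is to swap the first and last characters, then reverse the string.
For "argpqjni", step one produces "irgpqjna"; step two turns that into "anjqpgri".
(Check on "turxttbnvvlu": → "uurxttbnvvlt" → "tlvvnbttxruu" ✓)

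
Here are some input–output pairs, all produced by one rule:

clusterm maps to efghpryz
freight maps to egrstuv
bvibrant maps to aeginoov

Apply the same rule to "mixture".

eghkrvz

The pattern: shift every letter 13 places forward in the alphabet (wrapping around) — i.e. ROT13, then sort the characters into alphabetical order.
Applying both steps to "mixture": "zvkgher", then "eghkrvz".
(Check on "freight": → "servtug" → "egrstuv" ✓)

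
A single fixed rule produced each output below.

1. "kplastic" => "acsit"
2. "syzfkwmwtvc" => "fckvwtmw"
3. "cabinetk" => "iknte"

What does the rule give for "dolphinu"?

The transformation: delete the first 3 characters, then take characters alternately from the front and the back (1st, last, 2nd, 2nd-last, ...).
On "dolphinu": the first step gives "phinu", and the second then gives "puhni".
(Check on "kplastic": → "astic" → "acsit" ✓)

puhni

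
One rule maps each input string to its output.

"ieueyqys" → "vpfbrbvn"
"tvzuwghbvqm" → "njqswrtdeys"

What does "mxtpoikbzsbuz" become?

rwjuqmlfhywpy

In each case the input is transformed by: move the last 2 characters to the front (rotate right by 2), then shift every letter 3 places backward in the alphabet (wrapping around).
So "mxtpoikbzsbuz" becomes "rwjuqmlfhywpy".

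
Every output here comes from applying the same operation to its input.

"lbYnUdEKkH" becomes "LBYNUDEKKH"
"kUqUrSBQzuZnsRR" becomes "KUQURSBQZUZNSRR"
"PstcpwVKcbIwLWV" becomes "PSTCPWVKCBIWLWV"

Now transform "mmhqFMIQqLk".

The pattern: convert every letter to uppercase.
"mmhqFMIQqLk" → "MMHQFMIQQLK".

MMHQFMIQQLK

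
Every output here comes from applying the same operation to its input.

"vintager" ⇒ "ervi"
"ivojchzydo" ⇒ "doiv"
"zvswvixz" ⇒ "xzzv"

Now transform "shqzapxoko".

The rule is to move the first 2 characters to the end (rotate left by 2), then keep only the last 4 characters.
So "shqzapxoko" becomes "kosh".

kosh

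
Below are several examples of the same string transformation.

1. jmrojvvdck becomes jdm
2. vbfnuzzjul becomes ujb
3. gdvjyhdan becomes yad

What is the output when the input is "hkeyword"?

wdk

In each case the input is transformed by: keep one character in every 3, starting at position 2 (positions 2nd, 5th, 8th, ...), then move the first character to the end.
Working it through for "hkeyword": intermediate "kwd", final "wdk".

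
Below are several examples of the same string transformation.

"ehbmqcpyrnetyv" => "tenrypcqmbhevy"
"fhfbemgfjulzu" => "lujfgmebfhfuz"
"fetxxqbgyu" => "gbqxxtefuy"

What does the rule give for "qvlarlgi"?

The transformation: reverse the string, then move the first 2 characters to the end (rotate left by 2).
Working it through for "qvlarlgi": intermediate "iglralvq", final "lralvqig".

lralvqig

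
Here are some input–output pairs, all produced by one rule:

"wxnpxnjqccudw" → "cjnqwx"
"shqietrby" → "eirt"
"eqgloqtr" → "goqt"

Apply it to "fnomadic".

What's happening: sort the characters into alphabetical order, then keep every other character starting from the second (positions 2nd, 4th, 6th, ...).
On "fnomadic": the first step gives "acdfimno", and the second then gives "cfmo".
(Check on "eqgloqtr": → "egloqqrt" → "goqt" ✓)

cfmo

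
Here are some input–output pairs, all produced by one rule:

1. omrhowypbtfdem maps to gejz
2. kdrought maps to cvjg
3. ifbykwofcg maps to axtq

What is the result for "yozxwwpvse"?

qgrp

The transformation: shift every letter 8 places backward in the alphabet (wrapping around), then keep only the first 4 characters.
Working it through for "yozxwwpvse": intermediate "qgrpoohnkw", final "qgrp".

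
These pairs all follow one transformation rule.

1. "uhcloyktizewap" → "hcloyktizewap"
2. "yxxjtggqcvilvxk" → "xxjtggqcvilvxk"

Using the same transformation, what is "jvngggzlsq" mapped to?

Each output is the input with this applied: delete the first character.
Applying that to "jvngggzlsq" gives "vngggzlsq".

vngggzlsq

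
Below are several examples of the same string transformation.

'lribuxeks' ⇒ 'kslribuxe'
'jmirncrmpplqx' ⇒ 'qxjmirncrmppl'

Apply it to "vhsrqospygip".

In each case the input is transformed by: move the last 2 characters to the front (rotate right by 2).
Doing the same to "vhsrqospygip": "ipvhsrqospyg".

ipvhsrqospyg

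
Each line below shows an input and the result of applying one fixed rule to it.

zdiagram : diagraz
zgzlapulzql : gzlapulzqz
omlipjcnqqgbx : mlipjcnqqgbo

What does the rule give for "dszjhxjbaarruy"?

szjhxjbaarrud

What's happening: delete the last character, then move the first character to the end.
So "dszjhxjbaarruy" becomes "szjhxjbaarrud".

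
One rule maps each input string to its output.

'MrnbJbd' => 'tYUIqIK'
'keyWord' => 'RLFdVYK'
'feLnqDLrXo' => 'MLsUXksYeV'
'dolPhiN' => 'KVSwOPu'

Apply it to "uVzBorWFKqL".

BcGiVYdmrXs

The pattern: shift every letter 7 places forward in the alphabet (wrapping around), then flip the case of every letter.
So "uVzBorWFKqL" becomes "BcGiVYdmrXs".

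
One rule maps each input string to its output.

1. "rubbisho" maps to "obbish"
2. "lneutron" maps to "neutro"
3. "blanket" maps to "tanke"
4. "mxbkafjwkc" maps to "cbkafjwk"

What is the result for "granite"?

The transformation: delete the first 2 characters, then move the last character to the front.
Starting from "granite": after the first operation, "anite"; after the second, "eanit".

eanit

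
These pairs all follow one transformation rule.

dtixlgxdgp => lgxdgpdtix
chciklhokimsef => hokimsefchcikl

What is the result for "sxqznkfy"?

Rule — swap the front and back halves of the string, then move the last character to the front.
Applying both steps to "sxqznkfy": "nkfysxqz", then "znkfysxq".

znkfysxq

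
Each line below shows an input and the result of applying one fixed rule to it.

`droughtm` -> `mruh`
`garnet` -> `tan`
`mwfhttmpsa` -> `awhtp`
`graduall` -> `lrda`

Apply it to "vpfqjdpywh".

hpqdy

Each output is the input with this applied: move the last character to the front, then keep every other character starting from the first (positions 1st, 3rd, 5th, ...).
Starting from "vpfqjdpywh": after the first operation, "hvpfqjdpyw"; after the second, "hpqdy".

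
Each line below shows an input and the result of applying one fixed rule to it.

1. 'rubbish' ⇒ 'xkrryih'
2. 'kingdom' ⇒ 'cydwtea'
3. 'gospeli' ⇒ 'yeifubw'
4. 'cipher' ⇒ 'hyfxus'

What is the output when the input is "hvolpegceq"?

Each output is the input with this applied: swap the first and last characters, then shift every letter 10 places backward in the alphabet (wrapping around).
"hvolpegceq" → "qvolpegceh" → "glebfuwsux".

glebfuwsux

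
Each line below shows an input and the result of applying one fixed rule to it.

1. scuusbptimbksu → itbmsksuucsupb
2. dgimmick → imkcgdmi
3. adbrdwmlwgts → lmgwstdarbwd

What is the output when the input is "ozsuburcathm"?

crtamhzousub

In each case the input is transformed by: swap the front and back halves of the string, then swap each adjacent pair of characters (1↔2, 3↔4, ...).
"ozsuburcathm" → "rcathmozsubu" → "crtamhzousub".
(Check on "dgimmick": → "mickdgim" → "imkcgdmi" ✓)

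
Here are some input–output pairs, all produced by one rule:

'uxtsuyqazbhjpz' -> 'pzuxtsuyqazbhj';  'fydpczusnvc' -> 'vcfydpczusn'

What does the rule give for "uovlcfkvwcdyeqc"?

Each output is the input with this applied: move the last 2 characters to the front (rotate right by 2).
Applying that to "uovlcfkvwcdyeqc" gives "qcuovlcfkvwcdye".

qcuovlcfkvwcdye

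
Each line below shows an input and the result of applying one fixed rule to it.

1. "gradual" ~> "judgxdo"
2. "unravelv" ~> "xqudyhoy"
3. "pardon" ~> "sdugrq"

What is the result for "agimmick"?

Rule — shift every letter 3 places forward in the alphabet (wrapping around).
"agimmick" → "djlpplfn".

djlpplfn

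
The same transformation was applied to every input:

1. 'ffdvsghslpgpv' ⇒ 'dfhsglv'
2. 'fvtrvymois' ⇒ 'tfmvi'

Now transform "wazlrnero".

The transformation: keep every other character starting from the first (positions 1st, 3rd, 5th, ...), then swap each adjacent pair of characters (1↔2, 3↔4, ...).
For "wazlrnero", step one produces "wzreo"; step two turns that into "zwero".

zwero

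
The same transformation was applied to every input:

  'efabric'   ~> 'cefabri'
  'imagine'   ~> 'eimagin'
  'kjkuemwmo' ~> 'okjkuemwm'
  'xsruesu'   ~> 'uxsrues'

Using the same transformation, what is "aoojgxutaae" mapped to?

eaoojgxutaa

The rule is to move the last character to the front.
For "aoojgxutaae" the result is "eaoojgxutaa".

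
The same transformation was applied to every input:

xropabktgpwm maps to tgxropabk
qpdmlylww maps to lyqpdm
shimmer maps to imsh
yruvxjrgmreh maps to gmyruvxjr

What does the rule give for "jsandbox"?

Rule — delete the last 3 characters, then move the last 2 characters to the front (rotate right by 2).
Applying both steps to "jsandbox": "jsand", then "ndjsa".
(Check on "shimmer": → "shim" → "imsh" ✓)

ndjsa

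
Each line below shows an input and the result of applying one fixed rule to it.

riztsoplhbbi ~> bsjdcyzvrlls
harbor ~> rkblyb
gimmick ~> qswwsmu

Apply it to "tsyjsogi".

The rule is to shift every letter 10 places forward in the alphabet (wrapping around).
On "tsyjsogi" that produces "dcitcyqs".

dcitcyqs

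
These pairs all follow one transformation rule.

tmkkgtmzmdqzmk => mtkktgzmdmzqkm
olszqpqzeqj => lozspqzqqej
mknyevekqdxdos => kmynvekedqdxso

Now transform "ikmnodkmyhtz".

Each output is the input with this applied: swap each adjacent pair of characters (1↔2, 3↔4, ...).
For "ikmnodkmyhtz" the result is "kinmdomkhyzt".

kinmdomkhyzt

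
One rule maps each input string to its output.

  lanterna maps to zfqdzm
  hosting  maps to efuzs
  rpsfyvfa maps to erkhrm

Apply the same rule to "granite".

mzufq

Looking at the pairs, the operation is to shift every letter 12 places forward in the alphabet (wrapping around), then delete the first 2 characters.
"granite" → "sdmzufq" → "mzufq".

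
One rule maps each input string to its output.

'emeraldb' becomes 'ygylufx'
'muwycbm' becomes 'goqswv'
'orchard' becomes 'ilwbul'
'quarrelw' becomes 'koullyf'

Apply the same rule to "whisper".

The transformation: shift every letter 6 places backward in the alphabet (wrapping around), then delete the last character.
On "whisper" that produces "qbcmjy".
(Check on "quarrelw": → "koullyfq" → "koullyf" ✓)

qbcmjy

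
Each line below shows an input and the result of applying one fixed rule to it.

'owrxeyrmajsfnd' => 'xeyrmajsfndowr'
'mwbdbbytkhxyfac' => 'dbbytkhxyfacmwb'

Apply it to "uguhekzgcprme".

Each output is the input with this applied: move the first 3 characters to the end (rotate left by 3).
Applying that to "uguhekzgcprme" gives "hekzgcprmeugu".

hekzgcprmeugu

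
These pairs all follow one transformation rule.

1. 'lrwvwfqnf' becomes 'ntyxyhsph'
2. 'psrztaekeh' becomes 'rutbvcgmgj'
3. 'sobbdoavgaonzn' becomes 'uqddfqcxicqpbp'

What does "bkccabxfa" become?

dmeecdzhc

Rule — shift every letter 2 places forward in the alphabet (wrapping around).
Applying that to "bkccabxfa" gives "dmeecdzhc".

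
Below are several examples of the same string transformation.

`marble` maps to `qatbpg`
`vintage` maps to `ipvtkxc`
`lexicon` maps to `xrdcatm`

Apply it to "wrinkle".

czatlgx

The pattern: move the first 3 characters to the end (rotate left by 3), then shift every letter 11 places backward in the alphabet (wrapping around).
"wrinkle" → "nklewri" → "czatlgx".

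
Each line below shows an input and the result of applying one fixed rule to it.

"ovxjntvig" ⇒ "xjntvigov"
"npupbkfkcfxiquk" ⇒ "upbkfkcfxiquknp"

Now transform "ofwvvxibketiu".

wvvxibketiuof

The pattern: move the first 2 characters to the end (rotate left by 2).
On "ofwvvxibketiu" that produces "wvvxibketiuof".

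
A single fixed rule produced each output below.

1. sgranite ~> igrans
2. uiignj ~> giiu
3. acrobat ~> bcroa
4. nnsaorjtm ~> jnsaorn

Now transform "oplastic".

The rule is to delete the last 2 characters, then swap the first and last characters.
"oplastic" → "oplast" → "tplaso".

tplaso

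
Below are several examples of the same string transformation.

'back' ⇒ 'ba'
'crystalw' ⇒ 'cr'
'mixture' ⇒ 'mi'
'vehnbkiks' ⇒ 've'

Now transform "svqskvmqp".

What's happening: keep only the first 2 characters.
For "svqskvmqp" the result is "sv".

sv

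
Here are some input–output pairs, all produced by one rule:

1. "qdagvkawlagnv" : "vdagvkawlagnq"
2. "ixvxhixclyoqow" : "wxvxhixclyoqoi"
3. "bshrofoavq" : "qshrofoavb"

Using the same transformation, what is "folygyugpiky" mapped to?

yolygyugpikf

What's happening: swap the first and last characters.
On "folygyugpiky" that produces "yolygyugpikf".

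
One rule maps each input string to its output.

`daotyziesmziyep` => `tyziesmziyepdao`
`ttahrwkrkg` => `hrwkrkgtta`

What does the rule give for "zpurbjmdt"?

rbjmdtzpu

The pattern: move the first 3 characters to the end (rotate left by 3).
Applying that to "zpurbjmdt" gives "rbjmdtzpu".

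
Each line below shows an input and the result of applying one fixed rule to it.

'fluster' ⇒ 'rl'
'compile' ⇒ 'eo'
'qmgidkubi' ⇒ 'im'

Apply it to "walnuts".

sa

Each output is the input with this applied: swap the first and last characters, then keep only the first 2 characters.
On "walnuts": the first step gives "salnutw", and the second then gives "sa".
(Check on "compile": → "eompilc" → "eo" ✓)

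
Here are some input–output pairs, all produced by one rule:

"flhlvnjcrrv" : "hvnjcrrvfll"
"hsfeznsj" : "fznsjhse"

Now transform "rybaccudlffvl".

The transformation: move the first 3 characters to the end (rotate left by 3), then swap the first and last characters.
Starting from "rybaccudlffvl": after the first operation, "accudlffvlryb"; after the second, "bccudlffvlrya".

bccudlffvlrya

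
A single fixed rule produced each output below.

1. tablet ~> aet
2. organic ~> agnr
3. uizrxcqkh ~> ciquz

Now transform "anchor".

aho

In each case the input is transformed by: sort the characters into alphabetical order, then keep every other character starting from the first (positions 1st, 3rd, 5th, ...).
Working it through for "anchor": intermediate "achnor", final "aho".
(Check on "organic": → "acginor" → "agnr" ✓)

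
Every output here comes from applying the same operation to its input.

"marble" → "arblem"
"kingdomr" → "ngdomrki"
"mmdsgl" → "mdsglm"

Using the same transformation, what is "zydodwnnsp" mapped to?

In each case the input is transformed by: swap the front and back halves of the string, then move the last 2 characters to the front (rotate right by 2).
"zydodwnnsp" → "wnnspzydod" → "odwnnspzyd".
(Check on "kingdomr": → "domrking" → "ngdomrki" ✓)

odwnnspzyd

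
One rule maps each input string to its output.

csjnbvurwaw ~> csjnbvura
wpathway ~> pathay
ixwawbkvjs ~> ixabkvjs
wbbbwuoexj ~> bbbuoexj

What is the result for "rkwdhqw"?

In each case the input is transformed by: remove every "w".
So "rkwdhqw" becomes "rkdhq".

rkdhq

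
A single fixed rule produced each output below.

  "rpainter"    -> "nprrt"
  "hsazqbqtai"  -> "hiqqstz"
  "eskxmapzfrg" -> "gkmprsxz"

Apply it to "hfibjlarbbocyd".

The pattern: sort the characters into alphabetical order, then delete the first 3 characters.
On "hfibjlarbbocyd": the first step gives "abbbcdfhijlory", and the second then gives "bcdfhijlory".

bcdfhijlory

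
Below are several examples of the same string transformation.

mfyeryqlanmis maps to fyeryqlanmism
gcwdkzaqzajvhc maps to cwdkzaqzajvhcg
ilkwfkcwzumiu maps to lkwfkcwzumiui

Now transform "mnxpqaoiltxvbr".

Looking at the pairs, the operation is to move the first character to the end.
So "mnxpqaoiltxvbr" becomes "nxpqaoiltxvbrm".

nxpqaoiltxvbrm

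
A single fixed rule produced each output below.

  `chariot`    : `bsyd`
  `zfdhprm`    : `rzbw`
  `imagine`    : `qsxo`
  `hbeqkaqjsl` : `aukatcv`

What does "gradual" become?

nekv

The transformation: delete the first 3 characters, then shift every letter 10 places forward in the alphabet (wrapping around).
Applying both steps to "gradual": "dual", then "nekv".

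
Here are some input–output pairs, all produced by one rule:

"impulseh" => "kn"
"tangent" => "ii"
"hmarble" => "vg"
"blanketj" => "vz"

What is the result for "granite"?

Rule — shift every letter 5 places backward in the alphabet (wrapping around), then keep one character in every 3, starting at position 3 (positions 3rd, 6th, 9th, ...).
On "granite": the first step gives "bmvidoz", and the second then gives "vo".
(Check on "blanketj": → "wgvifzoe" → "vz" ✓)

vo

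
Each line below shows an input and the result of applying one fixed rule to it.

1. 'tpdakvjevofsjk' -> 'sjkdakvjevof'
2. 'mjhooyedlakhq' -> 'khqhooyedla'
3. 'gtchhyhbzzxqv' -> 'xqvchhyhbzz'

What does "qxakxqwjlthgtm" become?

gtmakxqwjlth

Each output is the input with this applied: delete the first 2 characters, then move the last 3 characters to the front (rotate right by 3).
On "qxakxqwjlthgtm" that produces "gtmakxqwjlth".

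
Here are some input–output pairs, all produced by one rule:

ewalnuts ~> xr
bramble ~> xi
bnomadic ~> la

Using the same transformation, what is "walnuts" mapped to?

The pattern: shift every letter 3 places backward in the alphabet (wrapping around), then keep one character in every 3, starting at position 3 (positions 3rd, 6th, 9th, ...).
On "walnuts" that produces "iq".

iq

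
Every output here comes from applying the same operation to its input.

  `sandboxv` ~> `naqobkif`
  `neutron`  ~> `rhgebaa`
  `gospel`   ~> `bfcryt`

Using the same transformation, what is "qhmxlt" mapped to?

What's happening: move the first character to the end, then shift every letter 13 places forward in the alphabet (wrapping around) — i.e. ROT13.
Working it through for "qhmxlt": intermediate "hmxltq", final "uzkygd".

uzkygd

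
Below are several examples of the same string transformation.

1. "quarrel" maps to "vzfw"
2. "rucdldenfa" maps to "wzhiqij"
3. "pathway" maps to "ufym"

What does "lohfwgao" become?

qtmkb

Rule — shift every letter 5 places forward in the alphabet (wrapping around), then delete the last 3 characters.
"lohfwgao" → "qtmkblft" → "qtmkb".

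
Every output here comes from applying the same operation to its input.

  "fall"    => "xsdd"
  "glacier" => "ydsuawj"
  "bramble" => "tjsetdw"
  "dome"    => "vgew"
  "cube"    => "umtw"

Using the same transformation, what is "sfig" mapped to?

kxay

The pattern: shift every letter 8 places backward in the alphabet (wrapping around).
Applying that to "sfig" gives "kxay".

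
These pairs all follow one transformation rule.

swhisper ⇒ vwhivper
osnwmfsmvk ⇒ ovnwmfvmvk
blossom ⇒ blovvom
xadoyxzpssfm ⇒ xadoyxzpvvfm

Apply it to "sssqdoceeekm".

vvvqdoceeekm

The pattern: replace every "s" with "v".
On "sssqdoceeekm" that produces "vvvqdoceeekm".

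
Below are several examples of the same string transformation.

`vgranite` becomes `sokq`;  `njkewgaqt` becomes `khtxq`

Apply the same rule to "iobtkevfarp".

Looking at the pairs, the operation is to shift every letter 3 places backward in the alphabet (wrapping around), then keep every other character starting from the first (positions 1st, 3rd, 5th, ...).
For "iobtkevfarp", step one produces "flyqhbscxom"; step two turns that into "fyhsxm".

fyhsxm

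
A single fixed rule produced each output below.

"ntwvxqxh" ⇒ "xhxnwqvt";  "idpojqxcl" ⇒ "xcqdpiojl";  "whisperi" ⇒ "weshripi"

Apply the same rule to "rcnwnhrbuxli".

Looking at the pairs, the operation is to sort the characters into reverse alphabetical order, then take characters alternately from the front and the back (1st, last, 2nd, 2nd-last, ...).
Applying both steps to "rcnwnhrbuxli": "xwurrnnlihcb", then "xbwcuhrirlnn".

xbwcuhrirlnn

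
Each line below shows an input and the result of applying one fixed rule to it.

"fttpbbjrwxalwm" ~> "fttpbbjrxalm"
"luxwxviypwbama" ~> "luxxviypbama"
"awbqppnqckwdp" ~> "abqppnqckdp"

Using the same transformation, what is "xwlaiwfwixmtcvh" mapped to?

The pattern: remove every "w".
Applying that to "xwlaiwfwixmtcvh" gives "xlaifixmtcvh".

xlaifixmtcvh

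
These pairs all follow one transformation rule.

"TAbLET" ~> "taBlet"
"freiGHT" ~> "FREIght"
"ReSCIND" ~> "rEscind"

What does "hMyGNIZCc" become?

HmYgnizcC

Looking at the pairs, the operation is to flip the case of every letter.
So "hMyGNIZCc" becomes "HmYgnizcC".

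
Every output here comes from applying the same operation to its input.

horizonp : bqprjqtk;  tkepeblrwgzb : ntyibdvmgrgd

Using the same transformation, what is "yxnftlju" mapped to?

vnlwazph

Each output is the input with this applied: shift every letter 2 places forward in the alphabet (wrapping around), then swap the front and back halves of the string.
On "yxnftlju" that produces "vnlwazph".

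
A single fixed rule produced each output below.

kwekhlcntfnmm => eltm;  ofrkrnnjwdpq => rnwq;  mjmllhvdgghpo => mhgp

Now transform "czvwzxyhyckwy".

vxyw

The pattern: keep one character in every 3, starting at position 3 (positions 3rd, 6th, 9th, ...).
On "czvwzxyhyckwy" that produces "vxyw".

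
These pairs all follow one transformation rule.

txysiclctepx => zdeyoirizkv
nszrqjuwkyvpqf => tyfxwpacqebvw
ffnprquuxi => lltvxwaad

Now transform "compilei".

In each case the input is transformed by: shift every letter 6 places forward in the alphabet (wrapping around), then delete the last character.
For "compilei", step one produces "iusvorko"; step two turns that into "iusvork".

iusvork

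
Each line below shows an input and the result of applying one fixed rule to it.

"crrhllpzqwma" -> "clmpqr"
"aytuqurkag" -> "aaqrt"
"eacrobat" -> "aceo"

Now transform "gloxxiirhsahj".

aghijox

The rule is to keep every other character starting from the first (positions 1st, 3rd, 5th, ...), then sort the characters into alphabetical order.
Working it through for "gloxxiirhsahj": intermediate "goxihaj", final "aghijox".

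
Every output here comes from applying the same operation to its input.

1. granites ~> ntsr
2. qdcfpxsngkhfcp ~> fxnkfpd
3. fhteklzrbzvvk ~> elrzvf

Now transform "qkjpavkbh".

pvbq

The rule is to move the first 2 characters to the end (rotate left by 2), then keep every other character starting from the second (positions 2nd, 4th, 6th, ...).
Doing the same to "qkjpavkbh": "pvbq".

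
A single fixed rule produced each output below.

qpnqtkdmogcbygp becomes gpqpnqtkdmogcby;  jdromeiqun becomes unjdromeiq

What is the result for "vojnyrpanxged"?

Rule — move the last 2 characters to the front (rotate right by 2).
For "vojnyrpanxged" the result is "edvojnyrpanxg".

edvojnyrpanxg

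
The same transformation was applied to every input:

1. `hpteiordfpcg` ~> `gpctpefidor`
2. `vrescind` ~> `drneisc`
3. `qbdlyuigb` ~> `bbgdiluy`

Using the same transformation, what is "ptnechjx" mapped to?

Looking at the pairs, the operation is to take characters alternately from the front and the back (1st, last, 2nd, 2nd-last, ...), then delete the first character.
Working it through for "ptnechjx": intermediate "pxtjnhec", final "xtjnhec".
(Check on "hpteiordfpcg": → "hgpctpefidor" → "gpctpefidor" ✓)

xtjnhec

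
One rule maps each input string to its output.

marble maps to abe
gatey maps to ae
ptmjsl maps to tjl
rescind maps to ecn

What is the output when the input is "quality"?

The transformation: keep every other character starting from the second (positions 2nd, 4th, 6th, ...).
Applying that to "quality" gives "ult".

ult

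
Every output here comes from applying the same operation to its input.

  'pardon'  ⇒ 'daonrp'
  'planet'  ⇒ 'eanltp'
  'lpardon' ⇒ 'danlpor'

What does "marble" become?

In each case the input is transformed by: sort the characters into alphabetical order, then swap each adjacent pair of characters (1↔2, 3↔4, ...).
Applying both steps to "marble": "abelmr", then "balerm".

balerm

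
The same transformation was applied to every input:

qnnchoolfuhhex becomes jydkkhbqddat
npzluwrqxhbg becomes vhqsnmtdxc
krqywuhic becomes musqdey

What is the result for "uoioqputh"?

Each output is the input with this applied: shift every letter 4 places backward in the alphabet (wrapping around), then delete the first 2 characters.
On "uoioqputh": the first step gives "qkekmlqpd", and the second then gives "ekmlqpd".
(Check on "npzluwrqxhbg": → "jlvhqsnmtdxc" → "vhqsnmtdxc" ✓)

ekmlqpd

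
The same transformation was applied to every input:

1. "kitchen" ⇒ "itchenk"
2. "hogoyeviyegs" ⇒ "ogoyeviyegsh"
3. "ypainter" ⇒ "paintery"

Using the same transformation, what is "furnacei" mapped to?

urnaceif

Rule — move the first character to the end.
Applying that to "furnacei" gives "urnaceif".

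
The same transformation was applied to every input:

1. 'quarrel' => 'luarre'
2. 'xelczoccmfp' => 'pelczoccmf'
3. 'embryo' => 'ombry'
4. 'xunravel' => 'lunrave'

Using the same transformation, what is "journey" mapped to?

What's happening: delete the first character, then move the last character to the front.
For "journey", step one produces "ourney"; step two turns that into "yourne".

yourne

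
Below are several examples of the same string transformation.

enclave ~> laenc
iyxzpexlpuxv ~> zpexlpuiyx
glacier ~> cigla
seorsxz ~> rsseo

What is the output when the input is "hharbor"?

The transformation: delete the last 2 characters, then move the first 3 characters to the end (rotate left by 3).
"hharbor" → "hharb" → "rbhha".

rbhha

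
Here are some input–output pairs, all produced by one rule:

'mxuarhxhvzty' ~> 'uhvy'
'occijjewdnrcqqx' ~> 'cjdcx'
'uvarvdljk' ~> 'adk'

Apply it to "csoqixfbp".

oxp

Each output is the input with this applied: keep one character in every 3, starting at position 3 (positions 3rd, 6th, 9th, ...).
Applying that to "csoqixfbp" gives "oxp".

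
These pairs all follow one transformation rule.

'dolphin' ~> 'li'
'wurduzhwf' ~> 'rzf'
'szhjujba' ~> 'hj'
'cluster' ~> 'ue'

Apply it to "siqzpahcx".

What's happening: keep one character in every 3, starting at position 3 (positions 3rd, 6th, 9th, ...).
Applying that to "siqzpahcx" gives "qax".

qax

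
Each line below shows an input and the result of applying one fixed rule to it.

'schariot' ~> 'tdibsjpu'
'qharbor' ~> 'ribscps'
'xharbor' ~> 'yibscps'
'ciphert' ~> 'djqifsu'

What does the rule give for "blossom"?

Looking at the pairs, the operation is to shift every letter 1 place forward in the alphabet (wrapping around).
Doing the same to "blossom": "cmpttpn".

cmpttpn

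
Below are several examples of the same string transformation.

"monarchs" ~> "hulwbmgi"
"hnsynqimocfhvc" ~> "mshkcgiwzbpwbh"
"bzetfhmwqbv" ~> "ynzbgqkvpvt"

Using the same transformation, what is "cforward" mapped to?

ilqulxwz

What's happening: move the first 2 characters to the end (rotate left by 2), then shift every letter 6 places backward in the alphabet (wrapping around).
Doing the same to "cforward": "ilqulxwz".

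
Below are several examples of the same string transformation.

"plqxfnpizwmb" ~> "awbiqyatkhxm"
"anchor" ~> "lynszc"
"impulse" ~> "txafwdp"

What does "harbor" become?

The transformation: shift every letter 11 places forward in the alphabet (wrapping around).
"harbor" → "slcmzc".

slcmzc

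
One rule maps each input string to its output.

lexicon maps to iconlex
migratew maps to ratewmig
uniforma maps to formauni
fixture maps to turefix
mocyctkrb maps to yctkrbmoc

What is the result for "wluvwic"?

The rule is to move the first 3 characters to the end (rotate left by 3).
On "wluvwic" that produces "vwicwlu".

vwicwlu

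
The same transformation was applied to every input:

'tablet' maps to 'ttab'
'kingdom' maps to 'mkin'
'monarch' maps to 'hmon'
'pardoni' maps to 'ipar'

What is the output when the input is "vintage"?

What's happening: move the last character to the front, then keep only the first 4 characters.
On "vintage": the first step gives "evintag", and the second then gives "evin".
(Check on "kingdom": → "mkingdo" → "mkin" ✓)

evin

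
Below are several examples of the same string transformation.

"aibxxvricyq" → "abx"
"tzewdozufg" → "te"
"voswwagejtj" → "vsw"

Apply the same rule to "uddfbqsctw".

ud

Each output is the input with this applied: keep every other character starting from the first (positions 1st, 3rd, 5th, ...), then delete the last 3 characters.
Working it through for "uddfbqsctw": intermediate "udbst", final "ud".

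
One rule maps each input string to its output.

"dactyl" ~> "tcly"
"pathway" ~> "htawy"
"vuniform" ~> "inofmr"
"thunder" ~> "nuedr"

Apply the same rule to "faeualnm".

uelamn

What's happening: swap each adjacent pair of characters (1↔2, 3↔4, ...), then delete the first 2 characters.
"faeualnm" → "afuelamn" → "uelamn".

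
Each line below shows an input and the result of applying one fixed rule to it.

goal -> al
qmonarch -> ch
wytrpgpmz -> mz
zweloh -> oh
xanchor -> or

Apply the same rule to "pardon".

In each case the input is transformed by: keep only the last 2 characters.
Applying that to "pardon" gives "on".

on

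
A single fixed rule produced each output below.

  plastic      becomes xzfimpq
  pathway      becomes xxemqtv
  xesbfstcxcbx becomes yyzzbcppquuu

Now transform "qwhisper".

befmnopt

In each case the input is transformed by: sort the characters into alphabetical order, then shift every letter 3 places backward in the alphabet (wrapping around).
For "qwhisper", step one produces "ehipqrsw"; step two turns that into "befmnopt".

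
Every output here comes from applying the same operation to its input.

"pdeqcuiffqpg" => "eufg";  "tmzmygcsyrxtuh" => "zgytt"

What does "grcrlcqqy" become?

ccy

What's happening: move the first 2 characters to the end (rotate left by 2), then keep one character in every 3, starting at position 1 (positions 1st, 4th, 7th, ...).
For "grcrlcqqy" the result is "ccy".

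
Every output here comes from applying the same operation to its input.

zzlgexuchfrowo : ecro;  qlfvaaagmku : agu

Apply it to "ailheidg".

What's happening: move the first 2 characters to the end (rotate left by 2), then keep one character in every 3, starting at position 3 (positions 3rd, 6th, 9th, ...).
Doing the same to "ailheidg": "eg".

eg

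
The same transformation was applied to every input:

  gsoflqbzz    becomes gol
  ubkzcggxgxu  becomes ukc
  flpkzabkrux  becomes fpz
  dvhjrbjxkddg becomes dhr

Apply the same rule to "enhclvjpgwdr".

ehl

The pattern: keep every other character starting from the first (positions 1st, 3rd, 5th, ...), then keep only the first 3 characters.
For "enhclvjpgwdr" the result is "ehl".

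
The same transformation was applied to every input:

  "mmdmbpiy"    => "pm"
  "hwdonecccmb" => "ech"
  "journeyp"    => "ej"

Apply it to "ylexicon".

Rule — move the first 3 characters to the end (rotate left by 3), then keep one character in every 3, starting at position 3 (positions 3rd, 6th, 9th, ...).
Doing the same to "ylexicon": "cy".

cy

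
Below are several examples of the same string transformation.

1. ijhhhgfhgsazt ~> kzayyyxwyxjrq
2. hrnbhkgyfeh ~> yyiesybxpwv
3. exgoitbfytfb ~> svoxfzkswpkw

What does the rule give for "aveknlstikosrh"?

What's happening: move the last character to the front, then shift every letter 9 places backward in the alphabet (wrapping around).
On "aveknlstikosrh" that produces "yrmvbecjkzbfji".

yrmvbecjkzbfji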